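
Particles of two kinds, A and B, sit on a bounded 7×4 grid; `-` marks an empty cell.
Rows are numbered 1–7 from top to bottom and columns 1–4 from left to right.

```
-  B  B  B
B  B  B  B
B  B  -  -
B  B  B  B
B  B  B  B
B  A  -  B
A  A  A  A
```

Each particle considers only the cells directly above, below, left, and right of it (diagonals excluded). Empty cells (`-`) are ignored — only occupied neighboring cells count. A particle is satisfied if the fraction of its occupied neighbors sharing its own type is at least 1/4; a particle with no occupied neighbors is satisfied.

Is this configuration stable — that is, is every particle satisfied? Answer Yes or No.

(1,2)B 2/2 ok
(1,3)B 3/3 ok
(1,4)B 2/2 ok
(2,1)B 2/2 ok
(2,2)B 4/4 ok
(2,3)B 3/3 ok
(2,4)B 2/2 ok
(3,1)B 3/3 ok
(3,2)B 3/3 ok
(4,1)B 3/3 ok
(4,2)B 4/4 ok
(4,3)B 3/3 ok
(4,4)B 2/2 ok
(5,1)B 3/3 ok
(5,2)B 3/4 ok
(5,3)B 3/3 ok
(5,4)B 3/3 ok
(6,1)B 1/3 ok
(6,2)A 1/3 ok
(6,4)B 1/2 ok
(7,1)A 1/2 ok
(7,2)A 3/3 ok
(7,3)A 2/2 ok
(7,4)A 1/2 ok
All meet the threshold, so the configuration is stable.

Yes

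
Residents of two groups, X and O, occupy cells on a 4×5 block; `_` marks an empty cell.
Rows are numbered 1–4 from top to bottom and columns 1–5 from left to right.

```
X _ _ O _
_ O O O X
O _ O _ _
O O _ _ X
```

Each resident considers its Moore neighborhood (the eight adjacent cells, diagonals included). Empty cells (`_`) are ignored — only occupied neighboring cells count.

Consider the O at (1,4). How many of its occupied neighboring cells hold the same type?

Occupied neighbors of (1,4): (2,3)=O, (2,4)=O, (2,5)=X.
Same type (O): 2 of 3.

2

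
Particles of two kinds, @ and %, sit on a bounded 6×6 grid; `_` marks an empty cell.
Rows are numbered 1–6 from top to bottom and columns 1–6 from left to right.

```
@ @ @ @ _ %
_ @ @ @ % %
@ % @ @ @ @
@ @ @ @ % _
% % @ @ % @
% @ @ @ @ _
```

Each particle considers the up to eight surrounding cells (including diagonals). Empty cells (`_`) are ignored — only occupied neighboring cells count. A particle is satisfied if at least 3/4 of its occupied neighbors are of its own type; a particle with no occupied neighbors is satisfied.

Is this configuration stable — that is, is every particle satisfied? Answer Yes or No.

(1,1)@ 2/2 ok
(1,2)@ 4/4 ok
(1,3)@ 5/5 ok
(1,4)@ 3/4 ok
(1,6)% 2/2 ok
(2,2)@ 6/7 ok
(2,3)@ 7/8 ok
(2,4)@ 6/7 ok
(2,5)% 2/7 unhappy
(2,6)% 2/4 unhappy
(3,1)@ 3/4 ok
(3,2)% 0/7 unhappy
(3,3)@ 7/8 ok
(3,4)@ 6/8 ok
(3,5)@ 4/7 unhappy
(3,6)@ 1/4 unhappy
(4,1)@ 2/5 unhappy
(4,2)@ 5/8 unhappy
(4,3)@ 6/8 ok
(4,4)@ 6/8 ok
(4,5)% 1/7 unhappy
(5,1)% 2/5 unhappy
(5,2)% 2/8 unhappy
(5,3)@ 7/8 ok
(5,4)@ 6/8 ok
(5,5)% 1/6 unhappy
(5,6)@ 1/3 unhappy
(6,1)% 2/3 unhappy
(6,2)@ 2/5 unhappy
(6,3)@ 4/5 ok
(6,4)@ 4/5 ok
(6,5)@ 3/4 ok
For instance (2,5) has only 2/7 same-type neighbors, below 3/4.

No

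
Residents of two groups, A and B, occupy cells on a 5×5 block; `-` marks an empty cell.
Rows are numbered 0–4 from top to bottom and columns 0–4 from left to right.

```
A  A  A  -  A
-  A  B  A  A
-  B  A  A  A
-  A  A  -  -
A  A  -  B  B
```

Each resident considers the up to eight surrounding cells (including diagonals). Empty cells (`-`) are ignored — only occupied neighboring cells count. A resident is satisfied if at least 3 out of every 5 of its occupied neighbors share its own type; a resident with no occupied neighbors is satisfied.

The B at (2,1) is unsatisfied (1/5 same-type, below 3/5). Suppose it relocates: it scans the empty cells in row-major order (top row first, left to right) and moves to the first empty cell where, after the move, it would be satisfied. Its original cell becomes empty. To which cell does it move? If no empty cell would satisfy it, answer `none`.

none

Vacating (2,1). Empty cells in order:
  (0,3): 1/5 same-type → still unsatisfied.
  (1,0): 0/3 same-type → still unsatisfied.
  (2,0): 0/2 same-type → still unsatisfied.
  (3,0): 0/3 same-type → still unsatisfied.
  (3,3): 2/6 same-type → still unsatisfied.
  (3,4): 2/4 same-type → still unsatisfied.
  (4,2): 1/4 same-type → still unsatisfied.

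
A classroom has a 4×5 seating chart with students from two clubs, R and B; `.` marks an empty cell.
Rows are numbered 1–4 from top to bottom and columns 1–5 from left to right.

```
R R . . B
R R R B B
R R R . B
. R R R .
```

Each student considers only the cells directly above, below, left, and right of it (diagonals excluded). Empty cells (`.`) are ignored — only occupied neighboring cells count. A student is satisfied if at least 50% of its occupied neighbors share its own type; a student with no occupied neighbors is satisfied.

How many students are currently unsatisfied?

0

Row 1: (1,1)R 2/2 satisfied · (1,2)R 2/2 satisfied · (1,5)B 1/1 satisfied
Row 2: (2,1)R 3/3 satisfied · (2,2)R 4/4 satisfied · (2,3)R 2/3 satisfied · (2,4)B 1/2 satisfied · (2,5)B 3/3 satisfied
Row 3: (3,1)R 2/2 satisfied · (3,2)R 4/4 satisfied · (3,3)R 3/3 satisfied · (3,5)B 1/1 satisfied
Row 4: (4,2)R 2/2 satisfied · (4,3)R 3/3 satisfied · (4,4)R 1/1 satisfied
Every one meets the threshold.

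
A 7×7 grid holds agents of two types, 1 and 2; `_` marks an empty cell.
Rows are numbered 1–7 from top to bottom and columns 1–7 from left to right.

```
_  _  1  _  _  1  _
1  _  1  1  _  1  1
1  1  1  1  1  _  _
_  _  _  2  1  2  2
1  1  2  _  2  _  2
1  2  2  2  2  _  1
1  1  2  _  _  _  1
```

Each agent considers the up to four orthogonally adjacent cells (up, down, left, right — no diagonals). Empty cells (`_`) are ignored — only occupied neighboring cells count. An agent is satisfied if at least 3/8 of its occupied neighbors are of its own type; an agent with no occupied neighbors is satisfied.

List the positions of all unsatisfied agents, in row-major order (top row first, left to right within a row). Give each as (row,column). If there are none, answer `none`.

(1,3)1 1/1 ✓
(1,6)1 1/1 ✓
(2,1)1 1/1 ✓
(2,3)1 3/3 ✓
(2,4)1 2/2 ✓
(2,6)1 2/2 ✓
(2,7)1 1/1 ✓
(3,1)1 2/2 ✓
(3,2)1 2/2 ✓
(3,3)1 3/3 ✓
(3,4)1 3/4 ✓
(3,5)1 2/2 ✓
(4,4)2 0/2 ✗
(4,5)1 1/4 ✗
(4,6)2 1/2 ✓
(4,7)2 2/2 ✓
(5,1)1 2/2 ✓
(5,2)1 1/3 ✗
(5,3)2 1/2 ✓
(5,5)2 1/2 ✓
(5,7)2 1/2 ✓
(6,1)1 2/3 ✓
(6,2)2 1/4 ✗
(6,3)2 4/4 ✓
(6,4)2 2/2 ✓
(6,5)2 2/2 ✓
(6,7)1 1/2 ✓
(7,1)1 2/2 ✓
(7,2)1 1/3 ✗
(7,3)2 1/2 ✓
(7,7)1 1/1 ✓

(4,4), (4,5), (5,2), (6,2), (7,2)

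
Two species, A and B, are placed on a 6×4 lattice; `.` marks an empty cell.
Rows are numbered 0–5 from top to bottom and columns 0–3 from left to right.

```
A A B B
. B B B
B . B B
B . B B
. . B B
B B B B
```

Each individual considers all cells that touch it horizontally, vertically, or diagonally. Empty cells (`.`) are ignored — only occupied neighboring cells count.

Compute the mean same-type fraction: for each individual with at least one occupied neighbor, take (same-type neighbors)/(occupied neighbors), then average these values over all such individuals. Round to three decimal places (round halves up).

0.899

(0,0)A 1/2
(0,1)A 1/4
(0,2)B 4/5
(0,3)B 3/3
(1,1)B 4/6
(1,2)B 6/7
(1,3)B 5/5
(2,0)B 2/2
(2,2)B 6/6
(2,3)B 5/5
(3,0)B 1/1
(3,2)B 5/5
(3,3)B 5/5
(4,2)B 6/6
(4,3)B 5/5
(5,0)B 1/1
(5,1)B 3/3
(5,2)B 4/4
(5,3)B 3/3
Sum over 19 individuals: 1/2 + 1/4 + 4/5 + 3/3 + 4/6 + 6/7 + 5/5 + 2/2 + 6/6 + 5/5 + 1/1 + 5/5 + 5/5 + 6/6 + 5/5 + 1/1 + 3/3 + 4/4 + 3/3 = 7171/420; mean = 7171/420 ÷ 19 = 7171/7980 = 0.898621… → 0.899.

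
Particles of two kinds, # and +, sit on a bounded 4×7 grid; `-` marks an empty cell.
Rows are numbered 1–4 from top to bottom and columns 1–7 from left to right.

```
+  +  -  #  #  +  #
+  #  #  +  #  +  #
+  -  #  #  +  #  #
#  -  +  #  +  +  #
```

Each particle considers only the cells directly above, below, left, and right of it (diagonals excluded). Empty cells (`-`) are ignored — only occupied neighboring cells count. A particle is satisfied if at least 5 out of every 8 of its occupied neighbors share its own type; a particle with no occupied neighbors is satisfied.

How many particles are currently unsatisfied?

17

Row 1: (1,1)+ 2/2 satisfied · (1,2)+ 1/2 not · (1,4)# 1/2 not · (1,5)# 2/3 satisfied · (1,6)+ 1/3 not · (1,7)# 1/2 not
Row 2: (2,1)+ 2/3 satisfied · (2,2)# 1/3 not · (2,3)# 2/3 satisfied · (2,4)+ 0/4 not · (2,5)# 1/4 not · (2,6)+ 1/4 not · (2,7)# 2/3 satisfied
Row 3: (3,1)+ 1/2 not · (3,3)# 2/3 satisfied · (3,4)# 2/4 not · (3,5)+ 1/4 not · (3,6)# 1/4 not · (3,7)# 3/3 satisfied
Row 4: (4,1)# 0/1 not · (4,3)+ 0/2 not · (4,4)# 1/3 not · (4,5)+ 2/3 satisfied · (4,6)+ 1/3 not · (4,7)# 1/2 not
Unsatisfied: (1,2), (1,4), (1,6), (1,7), (2,2), (2,4), (2,5), (2,6), (3,1), (3,4), (3,5), (3,6), (4,1), (4,3), (4,4), (4,6), (4,7) — 17 in total.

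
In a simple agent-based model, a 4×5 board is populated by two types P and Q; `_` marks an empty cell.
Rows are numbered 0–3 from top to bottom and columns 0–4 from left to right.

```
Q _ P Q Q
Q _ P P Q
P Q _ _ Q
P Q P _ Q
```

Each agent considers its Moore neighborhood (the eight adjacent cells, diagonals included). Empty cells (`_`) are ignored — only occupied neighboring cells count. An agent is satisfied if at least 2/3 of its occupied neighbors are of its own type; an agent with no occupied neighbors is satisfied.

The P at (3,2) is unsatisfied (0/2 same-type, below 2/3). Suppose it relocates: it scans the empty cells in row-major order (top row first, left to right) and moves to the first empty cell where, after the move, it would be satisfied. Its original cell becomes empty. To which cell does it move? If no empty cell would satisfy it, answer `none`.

Vacating (3,2). Empty cells in order:
  (0,1): 2/4 same-type → still unsatisfied.
  (1,1): 3/6 same-type → still unsatisfied.
  (2,2): 2/4 same-type → still unsatisfied.
  (2,3): 2/5 same-type → still unsatisfied.
  (3,3): 0/2 same-type → still unsatisfied.

none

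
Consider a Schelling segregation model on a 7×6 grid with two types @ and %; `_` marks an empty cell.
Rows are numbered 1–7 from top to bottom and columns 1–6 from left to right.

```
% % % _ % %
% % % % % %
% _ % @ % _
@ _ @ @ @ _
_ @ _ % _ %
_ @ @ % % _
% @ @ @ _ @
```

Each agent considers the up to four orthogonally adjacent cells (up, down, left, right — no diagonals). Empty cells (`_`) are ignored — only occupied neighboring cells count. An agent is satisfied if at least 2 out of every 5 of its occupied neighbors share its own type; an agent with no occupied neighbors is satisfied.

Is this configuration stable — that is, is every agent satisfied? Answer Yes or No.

No

Row 1: (1,1)% 2/2 ok · (1,2)% 3/3 ok · (1,3)% 2/2 ok · (1,5)% 2/2 ok · (1,6)% 2/2 ok
Row 2: (2,1)% 3/3 ok · (2,2)% 3/3 ok · (2,3)% 4/4 ok · (2,4)% 2/3 ok · (2,5)% 4/4 ok · (2,6)% 2/2 ok
Row 3: (3,1)% 1/2 ok · (3,3)% 1/3 unhappy · (3,4)@ 1/4 unhappy · (3,5)% 1/3 unhappy
Row 4: (4,1)@ 0/1 unhappy · (4,3)@ 1/2 ok · (4,4)@ 3/4 ok · (4,5)@ 1/2 ok
Row 5: (5,2)@ 1/1 ok · (5,4)% 1/2 ok · (5,6)% 0/0 ok
Row 6: (6,2)@ 3/3 ok · (6,3)@ 2/3 ok · (6,4)% 2/4 ok · (6,5)% 1/1 ok
Row 7: (7,1)% 0/1 unhappy · (7,2)@ 2/3 ok · (7,3)@ 3/3 ok · (7,4)@ 1/2 ok · (7,6)@ 0/0 ok
For instance (3,3) has only 1/3 same-type neighbors, below 2/5.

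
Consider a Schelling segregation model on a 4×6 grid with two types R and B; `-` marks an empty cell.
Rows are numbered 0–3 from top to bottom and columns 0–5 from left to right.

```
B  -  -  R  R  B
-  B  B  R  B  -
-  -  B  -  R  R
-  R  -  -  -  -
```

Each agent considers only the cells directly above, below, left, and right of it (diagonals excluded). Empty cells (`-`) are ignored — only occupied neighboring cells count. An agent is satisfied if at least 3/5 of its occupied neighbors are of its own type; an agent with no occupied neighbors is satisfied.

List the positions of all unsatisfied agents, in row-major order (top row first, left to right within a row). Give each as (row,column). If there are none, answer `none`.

(0,4), (0,5), (1,3), (1,4), (2,4)

Row 0: (0,0)B 0/0 ok · (0,3)R 2/2 ok · (0,4)R 1/3 unhappy · (0,5)B 0/1 unhappy
Row 1: (1,1)B 1/1 ok · (1,2)B 2/3 ok · (1,3)R 1/3 unhappy · (1,4)B 0/3 unhappy
Row 2: (2,2)B 1/1 ok · (2,4)R 1/2 unhappy · (2,5)R 1/1 ok
Row 3: (3,1)R 0/0 ok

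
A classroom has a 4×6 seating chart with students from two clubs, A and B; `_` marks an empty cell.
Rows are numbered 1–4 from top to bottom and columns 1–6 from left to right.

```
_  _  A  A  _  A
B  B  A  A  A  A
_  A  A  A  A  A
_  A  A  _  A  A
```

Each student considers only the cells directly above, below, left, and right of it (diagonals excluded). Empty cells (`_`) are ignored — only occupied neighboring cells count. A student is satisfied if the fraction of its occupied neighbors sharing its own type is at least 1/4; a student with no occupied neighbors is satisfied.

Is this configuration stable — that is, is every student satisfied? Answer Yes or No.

Yes

(1,3)A 2/2 satisfied
(1,4)A 2/2 satisfied
(1,6)A 1/1 satisfied
(2,1)B 1/1 satisfied
(2,2)B 1/3 satisfied
(2,3)A 3/4 satisfied
(2,4)A 4/4 satisfied
(2,5)A 3/3 satisfied
(2,6)A 3/3 satisfied
(3,2)A 2/3 satisfied
(3,3)A 4/4 satisfied
(3,4)A 3/3 satisfied
(3,5)A 4/4 satisfied
(3,6)A 3/3 satisfied
(4,2)A 2/2 satisfied
(4,3)A 2/2 satisfied
(4,5)A 2/2 satisfied
(4,6)A 2/2 satisfied
All meet the threshold, so the configuration is stable.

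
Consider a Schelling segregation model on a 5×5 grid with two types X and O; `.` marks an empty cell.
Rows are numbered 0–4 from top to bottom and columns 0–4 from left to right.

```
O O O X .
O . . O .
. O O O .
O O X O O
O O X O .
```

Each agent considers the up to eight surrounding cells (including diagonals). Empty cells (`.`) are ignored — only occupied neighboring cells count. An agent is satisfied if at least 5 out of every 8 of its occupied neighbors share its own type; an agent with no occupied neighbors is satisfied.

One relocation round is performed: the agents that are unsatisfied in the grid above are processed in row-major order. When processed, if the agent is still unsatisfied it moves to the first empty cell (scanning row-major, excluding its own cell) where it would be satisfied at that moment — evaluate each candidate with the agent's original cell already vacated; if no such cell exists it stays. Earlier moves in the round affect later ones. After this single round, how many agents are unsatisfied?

Initially unsatisfied (in order): (0,3), (3,2), (4,1), (4,2), (4,3).
  (0,3): no empty cell satisfies it; stays.
  (3,2): no empty cell satisfies it; stays.
  (4,1) → (1,1).
  (4,2): no empty cell satisfies it; stays.
  (4,3) → (1,2).
Resulting grid:
O O O X .
O O O O .
. O O O .
O O X O O
O . X . .
Unsatisfied now: (0,3), (3,2), (3,3), (4,2).

4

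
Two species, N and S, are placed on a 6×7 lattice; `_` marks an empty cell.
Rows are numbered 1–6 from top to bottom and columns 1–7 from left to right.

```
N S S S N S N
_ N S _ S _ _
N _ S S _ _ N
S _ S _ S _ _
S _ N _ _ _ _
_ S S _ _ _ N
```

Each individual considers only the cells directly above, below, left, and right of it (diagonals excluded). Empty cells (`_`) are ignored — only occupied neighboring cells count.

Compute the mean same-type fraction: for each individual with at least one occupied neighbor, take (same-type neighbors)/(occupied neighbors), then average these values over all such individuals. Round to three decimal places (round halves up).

Row 1: (1,1)N 0/1 · (1,2)S 1/3 · (1,3)S 3/3 · (1,4)S 1/2 · (1,5)N 0/3 · (1,6)S 0/2 · (1,7)N 0/1
Row 2: (2,2)N 0/2 · (2,3)S 2/3 · (2,5)S 0/1
Row 3: (3,1)N 0/1 · (3,3)S 3/3 · (3,4)S 1/1 · (3,7)N — no occupied neighbors
Row 4: (4,1)S 1/2 · (4,3)S 1/2 · (4,5)S — no occupied neighbors
Row 5: (5,1)S 1/1 · (5,3)N 0/2
Row 6: (6,2)S 1/1 · (6,3)S 1/2 · (6,7)N — no occupied neighbors
Sum over 19 individuals: 0/1 + 1/3 + 3/3 + 1/2 + 0/3 + 0/2 + 0/1 + 0/2 + 2/3 + 0/1 + 0/1 + 3/3 + 1/1 + 1/2 + 1/2 + 1/1 + 0/2 + 1/1 + 1/2 = 8; mean = 8 ÷ 19 = 8/19 = 0.421052… → 0.421.

0.421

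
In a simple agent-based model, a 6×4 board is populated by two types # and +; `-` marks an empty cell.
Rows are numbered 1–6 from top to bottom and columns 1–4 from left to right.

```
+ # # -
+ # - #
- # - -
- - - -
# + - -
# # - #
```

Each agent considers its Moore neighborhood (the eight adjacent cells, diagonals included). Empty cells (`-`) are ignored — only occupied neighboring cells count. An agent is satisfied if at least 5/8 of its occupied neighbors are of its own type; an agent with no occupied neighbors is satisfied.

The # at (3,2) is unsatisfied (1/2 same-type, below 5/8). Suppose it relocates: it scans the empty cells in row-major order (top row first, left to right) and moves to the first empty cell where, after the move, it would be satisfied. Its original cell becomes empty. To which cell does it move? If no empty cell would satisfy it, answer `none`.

Vacating (3,2). Empty cells in order:
  (1,4): 2/2 same-type → satisfied — stop here.

(1,4)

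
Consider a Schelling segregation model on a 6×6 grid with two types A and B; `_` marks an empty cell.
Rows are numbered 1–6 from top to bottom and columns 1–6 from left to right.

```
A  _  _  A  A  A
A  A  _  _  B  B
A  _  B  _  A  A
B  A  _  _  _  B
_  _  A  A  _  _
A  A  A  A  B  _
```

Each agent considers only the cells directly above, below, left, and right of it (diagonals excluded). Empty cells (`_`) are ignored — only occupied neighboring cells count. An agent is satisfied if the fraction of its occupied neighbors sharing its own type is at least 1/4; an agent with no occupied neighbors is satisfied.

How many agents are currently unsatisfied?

Row 1: (1,1)A 1/1 ok · (1,4)A 1/1 ok · (1,5)A 2/3 ok · (1,6)A 1/2 ok
Row 2: (2,1)A 3/3 ok · (2,2)A 1/1 ok · (2,5)B 1/3 ok · (2,6)B 1/3 ok
Row 3: (3,1)A 1/2 ok · (3,3)B 0/0 ok · (3,5)A 1/2 ok · (3,6)A 1/3 ok
Row 4: (4,1)B 0/2 unhappy · (4,2)A 0/1 unhappy · (4,6)B 0/1 unhappy
Row 5: (5,3)A 2/2 ok · (5,4)A 2/2 ok
Row 6: (6,1)A 1/1 ok · (6,2)A 2/2 ok · (6,3)A 3/3 ok · (6,4)A 2/3 ok · (6,5)B 0/1 unhappy
Unsatisfied: (4,1), (4,2), (4,6), (6,5) — 4 in total.

4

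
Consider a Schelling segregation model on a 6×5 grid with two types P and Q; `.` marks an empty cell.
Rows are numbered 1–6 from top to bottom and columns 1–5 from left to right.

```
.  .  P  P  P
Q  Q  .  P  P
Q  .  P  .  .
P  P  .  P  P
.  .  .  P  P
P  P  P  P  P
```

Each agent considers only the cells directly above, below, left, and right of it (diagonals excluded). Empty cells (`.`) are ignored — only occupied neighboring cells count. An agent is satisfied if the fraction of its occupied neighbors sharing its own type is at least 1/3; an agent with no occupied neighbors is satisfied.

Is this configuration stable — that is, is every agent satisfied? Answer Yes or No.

(1,3)P 1/1 ok
(1,4)P 3/3 ok
(1,5)P 2/2 ok
(2,1)Q 2/2 ok
(2,2)Q 1/1 ok
(2,4)P 2/2 ok
(2,5)P 2/2 ok
(3,1)Q 1/2 ok
(3,3)P 0/0 ok
(4,1)P 1/2 ok
(4,2)P 1/1 ok
(4,4)P 2/2 ok
(4,5)P 2/2 ok
(5,4)P 3/3 ok
(5,5)P 3/3 ok
(6,1)P 1/1 ok
(6,2)P 2/2 ok
(6,3)P 2/2 ok
(6,4)P 3/3 ok
(6,5)P 2/2 ok
All meet the threshold, so the configuration is stable.

Yes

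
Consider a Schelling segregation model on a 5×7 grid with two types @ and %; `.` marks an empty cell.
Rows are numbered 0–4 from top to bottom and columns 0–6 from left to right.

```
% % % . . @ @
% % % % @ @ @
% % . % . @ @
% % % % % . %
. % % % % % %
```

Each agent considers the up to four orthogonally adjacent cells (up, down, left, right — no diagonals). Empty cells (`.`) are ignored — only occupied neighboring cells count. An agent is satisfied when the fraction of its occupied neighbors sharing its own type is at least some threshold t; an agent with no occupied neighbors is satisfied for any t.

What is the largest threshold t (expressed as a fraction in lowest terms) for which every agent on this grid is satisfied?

(0,0)% 2/2
(0,1)% 3/3
(0,2)% 2/2
(0,5)@ 2/2
(0,6)@ 2/2
(1,0)% 3/3
(1,1)% 4/4
(1,2)% 3/3
(1,3)% 2/3
(1,4)@ 1/2
(1,5)@ 4/4
(1,6)@ 3/3
(2,0)% 3/3
(2,1)% 3/3
(2,3)% 2/2
(2,5)@ 2/2
(2,6)@ 2/3
(3,0)% 2/2
(3,1)% 4/4
(3,2)% 3/3
(3,3)% 4/4
(3,4)% 2/2
(3,6)% 1/2
(4,1)% 2/2
(4,2)% 3/3
(4,3)% 3/3
(4,4)% 3/3
(4,5)% 2/2
(4,6)% 2/2
The smallest same-type fraction is 1/2 at (1,4), which reduces to 1/2. Any threshold above that leaves this agent unsatisfied.

1/2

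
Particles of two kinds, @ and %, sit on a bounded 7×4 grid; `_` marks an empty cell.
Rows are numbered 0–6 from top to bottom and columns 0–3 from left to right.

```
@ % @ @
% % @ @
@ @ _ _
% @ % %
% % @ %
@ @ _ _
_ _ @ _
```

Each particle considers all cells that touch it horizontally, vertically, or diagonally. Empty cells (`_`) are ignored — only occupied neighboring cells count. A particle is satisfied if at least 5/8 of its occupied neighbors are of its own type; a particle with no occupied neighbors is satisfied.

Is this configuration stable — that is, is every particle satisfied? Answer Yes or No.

Row 0: (0,0)@ 0/3 unhappy · (0,1)% 2/5 unhappy · (0,2)@ 3/5 unhappy · (0,3)@ 3/3 ok
Row 1: (1,0)% 2/5 unhappy · (1,1)% 2/7 unhappy · (1,2)@ 4/6 ok · (1,3)@ 3/3 ok
Row 2: (2,0)@ 2/5 unhappy · (2,1)@ 3/7 unhappy
Row 3: (3,0)% 2/5 unhappy · (3,1)@ 3/7 unhappy · (3,2)% 3/6 unhappy · (3,3)% 2/3 ok
Row 4: (4,0)% 2/5 unhappy · (4,1)% 3/7 unhappy · (4,2)@ 2/6 unhappy · (4,3)% 2/3 ok
Row 5: (5,0)@ 1/3 unhappy · (5,1)@ 3/5 unhappy
Row 6: (6,2)@ 1/1 ok
For instance (0,0) has only 0/3 same-type neighbors, below 5/8.

No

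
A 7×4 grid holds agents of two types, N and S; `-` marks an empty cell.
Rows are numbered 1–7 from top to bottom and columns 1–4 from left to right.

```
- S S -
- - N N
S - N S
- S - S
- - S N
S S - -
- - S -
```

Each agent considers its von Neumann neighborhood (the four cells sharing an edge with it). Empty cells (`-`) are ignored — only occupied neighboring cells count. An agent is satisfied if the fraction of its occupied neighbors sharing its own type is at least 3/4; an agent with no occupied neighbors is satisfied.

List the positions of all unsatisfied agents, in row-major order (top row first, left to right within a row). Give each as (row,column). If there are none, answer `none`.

(1,3), (2,3), (2,4), (3,3), (3,4), (4,4), (5,3), (5,4)

(1,2)S 1/1 satisfied
(1,3)S 1/2 not
(2,3)N 2/3 not
(2,4)N 1/2 not
(3,1)S 0/0 satisfied
(3,3)N 1/2 not
(3,4)S 1/3 not
(4,2)S 0/0 satisfied
(4,4)S 1/2 not
(5,3)S 0/1 not
(5,4)N 0/2 not
(6,1)S 1/1 satisfied
(6,2)S 1/1 satisfied
(7,3)S 0/0 satisfied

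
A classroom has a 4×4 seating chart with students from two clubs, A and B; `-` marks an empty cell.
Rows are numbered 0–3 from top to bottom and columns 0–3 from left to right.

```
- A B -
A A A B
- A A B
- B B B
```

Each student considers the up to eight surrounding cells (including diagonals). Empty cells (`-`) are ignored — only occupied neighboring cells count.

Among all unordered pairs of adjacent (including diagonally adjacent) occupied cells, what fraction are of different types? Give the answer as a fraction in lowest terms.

Scan each occupied cell's neighbors to the right and below (and the two forward diagonals) so each pair is counted once.
Row 0: A(0,1)–B(0,2)≠ A(0,1)–A(1,1)= A(0,1)–A(1,2)= A(0,1)–A(1,0)= B(0,2)–A(1,2)≠ B(0,2)–B(1,3)= B(0,2)–A(1,1)≠  → 3/7 unlike.
Row 1: A(1,0)–A(1,1)= A(1,0)–A(2,1)= A(1,1)–A(1,2)= A(1,1)–A(2,1)= A(1,1)–A(2,2)= A(1,2)–B(1,3)≠ A(1,2)–A(2,2)= A(1,2)–B(2,3)≠ A(1,2)–A(2,1)= B(1,3)–B(2,3)= B(1,3)–A(2,2)≠  → 3/11 unlike.
Row 2: A(2,1)–A(2,2)= A(2,1)–B(3,1)≠ A(2,1)–B(3,2)≠ A(2,2)–B(2,3)≠ A(2,2)–B(3,2)≠ A(2,2)–B(3,3)≠ A(2,2)–B(3,1)≠ B(2,3)–B(3,3)= B(2,3)–B(3,2)=  → 6/9 unlike.
Row 3: B(3,1)–B(3,2)= B(3,2)–B(3,3)=  → 0/2 unlike.
Total adjacent occupied pairs: 29; unlike-type pairs: 12.
12/29 is already in lowest terms.

12/29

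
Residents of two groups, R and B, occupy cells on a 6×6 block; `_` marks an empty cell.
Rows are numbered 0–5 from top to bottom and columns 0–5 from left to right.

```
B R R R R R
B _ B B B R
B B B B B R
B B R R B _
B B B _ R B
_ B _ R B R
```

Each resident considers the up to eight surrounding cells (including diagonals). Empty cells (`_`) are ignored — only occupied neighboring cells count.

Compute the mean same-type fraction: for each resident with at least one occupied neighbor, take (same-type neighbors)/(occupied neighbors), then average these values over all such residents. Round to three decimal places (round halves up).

(0,0)B 1/2
(0,1)R 1/4
(0,2)R 2/4
(0,3)R 2/5
(0,4)R 3/5
(0,5)R 2/3
(1,0)B 3/4
(1,2)B 4/7
(1,3)B 5/8
(1,4)B 3/8
(1,5)R 3/5
(2,0)B 4/4
(2,1)B 6/7
(2,2)B 5/7
(2,3)B 6/8
(2,4)B 4/7
(2,5)R 1/4
(3,0)B 5/5
(3,1)B 7/8
(3,2)R 1/7
(3,3)R 2/7
(3,4)B 3/6
(4,0)B 4/4
(4,1)B 5/6
(4,2)B 3/6
(4,4)R 3/6
(4,5)B 2/4
(5,1)B 3/3
(5,3)R 1/3
(5,4)B 1/4
(5,5)R 1/3
Sum over 31 residents: 1/2 + 1/4 + 2/4 + 2/5 + 3/5 + 2/3 + 3/4 + 4/7 + 5/8 + 3/8 + 3/5 + 4/4 + 6/7 + 5/7 + 6/8 + 4/7 + 1/4 + 5/5 + 7/8 + 1/7 + 2/7 + 3/6 + 4/4 + 5/6 + 3/6 + 3/6 + 2/4 + 3/3 + 1/3 + 1/4 + 1/3 = 15149/840; mean = 15149/840 ÷ 31 = 15149/26040 = 0.581758… → 0.582.

0.582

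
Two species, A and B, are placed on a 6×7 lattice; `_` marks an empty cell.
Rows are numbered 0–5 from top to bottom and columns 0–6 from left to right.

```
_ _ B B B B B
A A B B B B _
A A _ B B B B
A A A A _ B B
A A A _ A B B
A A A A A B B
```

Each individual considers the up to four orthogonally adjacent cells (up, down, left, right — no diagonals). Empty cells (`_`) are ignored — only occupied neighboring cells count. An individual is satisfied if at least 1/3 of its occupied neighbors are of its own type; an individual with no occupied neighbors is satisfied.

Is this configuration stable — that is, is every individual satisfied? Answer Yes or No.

Yes

(0,2)B 2/2 ✓
(0,3)B 3/3 ✓
(0,4)B 3/3 ✓
(0,5)B 3/3 ✓
(0,6)B 1/1 ✓
(1,0)A 2/2 ✓
(1,1)A 2/3 ✓
(1,2)B 2/3 ✓
(1,3)B 4/4 ✓
(1,4)B 4/4 ✓
(1,5)B 3/3 ✓
(2,0)A 3/3 ✓
(2,1)A 3/3 ✓
(2,3)B 2/3 ✓
(2,4)B 3/3 ✓
(2,5)B 4/4 ✓
(2,6)B 2/2 ✓
(3,0)A 3/3 ✓
(3,1)A 4/4 ✓
(3,2)A 3/3 ✓
(3,3)A 1/2 ✓
(3,5)B 3/3 ✓
(3,6)B 3/3 ✓
(4,0)A 3/3 ✓
(4,1)A 4/4 ✓
(4,2)A 3/3 ✓
(4,4)A 1/2 ✓
(4,5)B 3/4 ✓
(4,6)B 3/3 ✓
(5,0)A 2/2 ✓
(5,1)A 3/3 ✓
(5,2)A 3/3 ✓
(5,3)A 2/2 ✓
(5,4)A 2/3 ✓
(5,5)B 2/3 ✓
(5,6)B 2/2 ✓
All meet the threshold, so the configuration is stable.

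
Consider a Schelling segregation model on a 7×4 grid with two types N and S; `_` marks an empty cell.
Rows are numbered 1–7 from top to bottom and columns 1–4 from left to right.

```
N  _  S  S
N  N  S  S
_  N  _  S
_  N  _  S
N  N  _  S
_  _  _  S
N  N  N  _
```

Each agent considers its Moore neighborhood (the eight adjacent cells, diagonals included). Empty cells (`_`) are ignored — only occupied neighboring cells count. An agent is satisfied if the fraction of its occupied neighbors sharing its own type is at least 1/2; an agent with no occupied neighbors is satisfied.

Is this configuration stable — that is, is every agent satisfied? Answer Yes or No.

Yes

Row 1: (1,1)N 2/2 ✓ · (1,3)S 3/4 ✓ · (1,4)S 3/3 ✓
Row 2: (2,1)N 3/3 ✓ · (2,2)N 3/5 ✓ · (2,3)S 4/6 ✓ · (2,4)S 4/4 ✓
Row 3: (3,2)N 3/4 ✓ · (3,4)S 3/3 ✓
Row 4: (4,2)N 3/3 ✓ · (4,4)S 2/2 ✓
Row 5: (5,1)N 2/2 ✓ · (5,2)N 2/2 ✓ · (5,4)S 2/2 ✓
Row 6: (6,4)S 1/2 ✓
Row 7: (7,1)N 1/1 ✓ · (7,2)N 2/2 ✓ · (7,3)N 1/2 ✓
All meet the threshold, so the configuration is stable.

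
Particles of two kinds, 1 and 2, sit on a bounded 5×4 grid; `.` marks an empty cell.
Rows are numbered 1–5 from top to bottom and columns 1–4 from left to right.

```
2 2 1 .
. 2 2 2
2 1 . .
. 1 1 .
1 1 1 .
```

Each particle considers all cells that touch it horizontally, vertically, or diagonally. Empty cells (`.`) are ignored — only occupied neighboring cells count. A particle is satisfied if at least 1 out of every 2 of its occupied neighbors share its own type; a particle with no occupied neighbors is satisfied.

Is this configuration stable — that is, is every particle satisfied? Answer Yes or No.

(1,1)2 2/2 satisfied
(1,2)2 3/4 satisfied
(1,3)1 0/4 not
(2,2)2 4/6 satisfied
(2,3)2 3/5 satisfied
(2,4)2 1/2 satisfied
(3,1)2 1/3 not
(3,2)1 2/5 not
(4,2)1 5/6 satisfied
(4,3)1 4/4 satisfied
(5,1)1 2/2 satisfied
(5,2)1 4/4 satisfied
(5,3)1 3/3 satisfied
For instance (1,3) has only 0/4 same-type neighbors, below 1/2.

No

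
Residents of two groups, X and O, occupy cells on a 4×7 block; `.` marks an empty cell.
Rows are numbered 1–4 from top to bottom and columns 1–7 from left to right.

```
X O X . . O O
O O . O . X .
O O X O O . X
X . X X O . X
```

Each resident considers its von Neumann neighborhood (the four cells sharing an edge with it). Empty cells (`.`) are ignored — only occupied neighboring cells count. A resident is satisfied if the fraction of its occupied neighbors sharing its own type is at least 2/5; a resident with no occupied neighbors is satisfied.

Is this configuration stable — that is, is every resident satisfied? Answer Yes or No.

No

(1,1)X 0/2 not
(1,2)O 1/3 not
(1,3)X 0/1 not
(1,6)O 1/2 satisfied
(1,7)O 1/1 satisfied
(2,1)O 2/3 satisfied
(2,2)O 3/3 satisfied
(2,4)O 1/1 satisfied
(2,6)X 0/1 not
(3,1)O 2/3 satisfied
(3,2)O 2/3 satisfied
(3,3)X 1/3 not
(3,4)O 2/4 satisfied
(3,5)O 2/2 satisfied
(3,7)X 1/1 satisfied
(4,1)X 0/1 not
(4,3)X 2/2 satisfied
(4,4)X 1/3 not
(4,5)O 1/2 satisfied
(4,7)X 1/1 satisfied
For instance (1,1) has only 0/2 same-type neighbors, below 2/5.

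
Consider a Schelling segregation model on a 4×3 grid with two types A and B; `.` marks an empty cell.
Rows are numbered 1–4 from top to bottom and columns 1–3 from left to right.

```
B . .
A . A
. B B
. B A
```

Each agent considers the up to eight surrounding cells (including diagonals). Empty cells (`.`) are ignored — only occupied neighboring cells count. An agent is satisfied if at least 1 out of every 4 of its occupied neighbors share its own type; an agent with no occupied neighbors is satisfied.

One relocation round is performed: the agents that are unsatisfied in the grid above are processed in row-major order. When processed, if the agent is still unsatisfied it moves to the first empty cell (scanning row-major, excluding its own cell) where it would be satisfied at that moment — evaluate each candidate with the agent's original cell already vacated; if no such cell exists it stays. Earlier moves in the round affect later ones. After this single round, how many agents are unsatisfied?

0

Initially unsatisfied (in order): (1,1), (2,1), (2,3), (4,3).
  (1,1) → (2,2).
  (2,1) → (1,2).
  (2,3): now satisfied by earlier moves; stays.
  (4,3) → (1,1).
Resulting grid:
A A .
. B A
. B B
. B .
All satisfied now.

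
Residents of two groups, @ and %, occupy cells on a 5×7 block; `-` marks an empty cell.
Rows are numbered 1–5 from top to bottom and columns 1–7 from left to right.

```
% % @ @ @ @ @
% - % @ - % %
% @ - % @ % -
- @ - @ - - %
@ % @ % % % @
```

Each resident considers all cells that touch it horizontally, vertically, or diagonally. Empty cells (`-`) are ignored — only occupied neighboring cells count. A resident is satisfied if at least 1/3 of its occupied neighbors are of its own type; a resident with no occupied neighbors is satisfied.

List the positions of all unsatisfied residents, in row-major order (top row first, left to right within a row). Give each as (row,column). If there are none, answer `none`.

(1,1)% 2/2 satisfied
(1,2)% 3/4 satisfied
(1,3)@ 2/4 satisfied
(1,4)@ 3/4 satisfied
(1,5)@ 3/4 satisfied
(1,6)@ 2/4 satisfied
(1,7)@ 1/3 satisfied
(2,1)% 3/4 satisfied
(2,3)% 2/6 satisfied
(2,4)@ 4/6 satisfied
(2,6)% 2/6 satisfied
(2,7)% 2/4 satisfied
(3,1)% 1/3 satisfied
(3,2)@ 1/4 not
(3,4)% 1/4 not
(3,5)@ 2/5 satisfied
(3,6)% 3/4 satisfied
(4,2)@ 3/5 satisfied
(4,4)@ 2/5 satisfied
(4,7)% 2/3 satisfied
(5,1)@ 1/2 satisfied
(5,2)% 0/3 not
(5,3)@ 2/4 satisfied
(5,4)% 1/3 satisfied
(5,5)% 2/3 satisfied
(5,6)% 2/3 satisfied
(5,7)@ 0/2 not

(3,2), (3,4), (5,2), (5,7)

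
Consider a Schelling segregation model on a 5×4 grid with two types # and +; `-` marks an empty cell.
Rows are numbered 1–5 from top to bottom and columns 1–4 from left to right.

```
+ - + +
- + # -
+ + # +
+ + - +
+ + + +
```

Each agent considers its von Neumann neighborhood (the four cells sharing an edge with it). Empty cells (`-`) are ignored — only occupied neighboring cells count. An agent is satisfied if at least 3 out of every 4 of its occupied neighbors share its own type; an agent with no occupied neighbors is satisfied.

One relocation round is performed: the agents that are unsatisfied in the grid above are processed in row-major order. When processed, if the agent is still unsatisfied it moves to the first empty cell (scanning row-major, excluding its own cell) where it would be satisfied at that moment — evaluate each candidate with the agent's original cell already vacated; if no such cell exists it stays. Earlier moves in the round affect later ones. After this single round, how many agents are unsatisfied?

Initially unsatisfied (in order): (1,3), (2,2), (2,3), (3,3), (3,4).
  (1,3) → (1,2).
  (2,2) → (2,1).
  (2,3): now satisfied by earlier moves; stays.
  (3,3): no empty cell satisfies it; stays.
  (3,4) → (2,2).
Resulting grid:
+ + - +
+ + # -
+ + # -
+ + - +
+ + + +
Unsatisfied now: (2,3), (3,3).

2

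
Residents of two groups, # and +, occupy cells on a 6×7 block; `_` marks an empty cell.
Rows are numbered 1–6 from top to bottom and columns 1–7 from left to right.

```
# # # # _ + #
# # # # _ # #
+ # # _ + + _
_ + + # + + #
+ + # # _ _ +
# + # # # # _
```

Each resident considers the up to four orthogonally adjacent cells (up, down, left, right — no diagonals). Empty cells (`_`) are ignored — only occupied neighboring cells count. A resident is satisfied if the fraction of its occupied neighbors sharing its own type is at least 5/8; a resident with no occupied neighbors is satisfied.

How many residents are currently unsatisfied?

Row 1: (1,1)# 2/2 satisfied · (1,2)# 3/3 satisfied · (1,3)# 3/3 satisfied · (1,4)# 2/2 satisfied · (1,6)+ 0/2 not · (1,7)# 1/2 not
Row 2: (2,1)# 2/3 satisfied · (2,2)# 4/4 satisfied · (2,3)# 4/4 satisfied · (2,4)# 2/2 satisfied · (2,6)# 1/3 not · (2,7)# 2/2 satisfied
Row 3: (3,1)+ 0/2 not · (3,2)# 2/4 not · (3,3)# 2/3 satisfied · (3,5)+ 2/2 satisfied · (3,6)+ 2/3 satisfied
Row 4: (4,2)+ 2/3 satisfied · (4,3)+ 1/4 not · (4,4)# 1/3 not · (4,5)+ 2/3 satisfied · (4,6)+ 2/3 satisfied · (4,7)# 0/2 not
Row 5: (5,1)+ 1/2 not · (5,2)+ 3/4 satisfied · (5,3)# 2/4 not · (5,4)# 3/3 satisfied · (5,7)+ 0/1 not
Row 6: (6,1)# 0/2 not · (6,2)+ 1/3 not · (6,3)# 2/3 satisfied · (6,4)# 3/3 satisfied · (6,5)# 2/2 satisfied · (6,6)# 1/1 satisfied
Unsatisfied: (1,6), (1,7), (2,6), (3,1), (3,2), (4,3), (4,4), (4,7), (5,1), (5,3), (5,7), (6,1), (6,2) — 13 in total.

13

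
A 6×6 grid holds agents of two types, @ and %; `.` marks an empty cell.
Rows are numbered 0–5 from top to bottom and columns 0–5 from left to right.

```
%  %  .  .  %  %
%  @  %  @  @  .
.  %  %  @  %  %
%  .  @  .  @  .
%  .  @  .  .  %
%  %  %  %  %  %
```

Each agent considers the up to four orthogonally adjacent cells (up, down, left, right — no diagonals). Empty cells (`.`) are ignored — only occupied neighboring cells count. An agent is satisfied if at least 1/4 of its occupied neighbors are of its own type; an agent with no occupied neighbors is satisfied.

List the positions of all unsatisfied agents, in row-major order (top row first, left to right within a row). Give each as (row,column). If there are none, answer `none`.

(0,0)% 2/2 ok
(0,1)% 1/2 ok
(0,4)% 1/2 ok
(0,5)% 1/1 ok
(1,0)% 1/2 ok
(1,1)@ 0/4 unhappy
(1,2)% 1/3 ok
(1,3)@ 2/3 ok
(1,4)@ 1/3 ok
(2,1)% 1/2 ok
(2,2)% 2/4 ok
(2,3)@ 1/3 ok
(2,4)% 1/4 ok
(2,5)% 1/1 ok
(3,0)% 1/1 ok
(3,2)@ 1/2 ok
(3,4)@ 0/1 unhappy
(4,0)% 2/2 ok
(4,2)@ 1/2 ok
(4,5)% 1/1 ok
(5,0)% 2/2 ok
(5,1)% 2/2 ok
(5,2)% 2/3 ok
(5,3)% 2/2 ok
(5,4)% 2/2 ok
(5,5)% 2/2 ok

(1,1), (3,4)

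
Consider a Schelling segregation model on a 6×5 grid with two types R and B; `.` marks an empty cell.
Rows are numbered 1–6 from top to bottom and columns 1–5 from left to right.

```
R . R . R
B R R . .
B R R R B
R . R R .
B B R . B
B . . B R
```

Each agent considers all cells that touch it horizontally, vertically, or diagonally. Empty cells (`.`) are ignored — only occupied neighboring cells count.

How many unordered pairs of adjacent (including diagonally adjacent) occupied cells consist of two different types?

Scan each occupied cell's neighbors to the right and below (and the two forward diagonals) so each pair is counted once.
From row 1: 1 unlike of 4 pairs (running 1/4).
From row 2: 3 unlike of 10 pairs (running 4/14).
From row 3: 4 unlike of 12 pairs (running 8/26).
From row 4: 4 unlike of 7 pairs (running 12/33).
From row 5: 3 unlike of 7 pairs (running 15/40).
From row 6: 1 unlike of 1 pairs (running 16/41).
Total adjacent occupied pairs: 41; unlike-type pairs: 16.

16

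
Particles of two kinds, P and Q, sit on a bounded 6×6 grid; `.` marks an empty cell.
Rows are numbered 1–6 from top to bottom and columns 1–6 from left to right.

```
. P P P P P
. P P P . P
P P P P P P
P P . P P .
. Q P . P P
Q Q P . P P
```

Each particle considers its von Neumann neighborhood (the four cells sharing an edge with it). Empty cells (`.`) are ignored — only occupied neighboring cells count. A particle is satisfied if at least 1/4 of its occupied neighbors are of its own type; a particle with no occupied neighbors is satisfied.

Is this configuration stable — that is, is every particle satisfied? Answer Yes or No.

Yes

(1,2)P 2/2 ok
(1,3)P 3/3 ok
(1,4)P 3/3 ok
(1,5)P 2/2 ok
(1,6)P 2/2 ok
(2,2)P 3/3 ok
(2,3)P 4/4 ok
(2,4)P 3/3 ok
(2,6)P 2/2 ok
(3,1)P 2/2 ok
(3,2)P 4/4 ok
(3,3)P 3/3 ok
(3,4)P 4/4 ok
(3,5)P 3/3 ok
(3,6)P 2/2 ok
(4,1)P 2/2 ok
(4,2)P 2/3 ok
(4,4)P 2/2 ok
(4,5)P 3/3 ok
(5,2)Q 1/3 ok
(5,3)P 1/2 ok
(5,5)P 3/3 ok
(5,6)P 2/2 ok
(6,1)Q 1/1 ok
(6,2)Q 2/3 ok
(6,3)P 1/2 ok
(6,5)P 2/2 ok
(6,6)P 2/2 ok
All meet the threshold, so the configuration is stable.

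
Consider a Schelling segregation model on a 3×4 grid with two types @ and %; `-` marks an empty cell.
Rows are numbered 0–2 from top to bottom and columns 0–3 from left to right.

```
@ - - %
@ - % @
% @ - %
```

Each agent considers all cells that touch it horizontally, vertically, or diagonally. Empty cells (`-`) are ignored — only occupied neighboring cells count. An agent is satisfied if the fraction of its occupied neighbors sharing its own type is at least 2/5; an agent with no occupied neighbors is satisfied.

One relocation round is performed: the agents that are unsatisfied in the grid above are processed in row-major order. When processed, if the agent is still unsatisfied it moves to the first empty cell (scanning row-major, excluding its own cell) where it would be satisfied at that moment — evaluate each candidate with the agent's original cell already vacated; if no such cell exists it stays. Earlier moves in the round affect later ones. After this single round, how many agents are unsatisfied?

Initially unsatisfied (in order): (1,3), (2,0), (2,1).
  (1,3) → (0,1).
  (2,0) → (0,2).
  (2,1): now satisfied by earlier moves; stays.
Resulting grid:
@ @ % %
@ - % -
- @ - %
All satisfied now.

0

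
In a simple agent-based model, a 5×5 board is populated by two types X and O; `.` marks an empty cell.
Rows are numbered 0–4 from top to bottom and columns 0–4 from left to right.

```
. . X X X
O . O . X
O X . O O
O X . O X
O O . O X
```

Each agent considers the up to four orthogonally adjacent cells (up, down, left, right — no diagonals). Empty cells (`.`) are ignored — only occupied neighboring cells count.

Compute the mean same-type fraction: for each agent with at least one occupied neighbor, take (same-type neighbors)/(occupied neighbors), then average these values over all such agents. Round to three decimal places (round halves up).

Row 0: (0,2)X 1/2 · (0,3)X 2/2 · (0,4)X 2/2
Row 1: (1,0)O 1/1 · (1,2)O 0/1 · (1,4)X 1/2
Row 2: (2,0)O 2/3 · (2,1)X 1/2 · (2,3)O 2/2 · (2,4)O 1/3
Row 3: (3,0)O 2/3 · (3,1)X 1/3 · (3,3)O 2/3 · (3,4)X 1/3
Row 4: (4,0)O 2/2 · (4,1)O 1/2 · (4,3)O 1/2 · (4,4)X 1/2
Sum over 18 agents: 1/2 + 2/2 + 2/2 + 1/1 + 0/1 + 1/2 + 2/3 + 1/2 + 2/2 + 1/3 + 2/3 + 1/3 + 2/3 + 1/3 + 2/2 + 1/2 + 1/2 + 1/2 = 11; mean = 11 ÷ 18 = 11/18 = 0.611111… → 0.611.

0.611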